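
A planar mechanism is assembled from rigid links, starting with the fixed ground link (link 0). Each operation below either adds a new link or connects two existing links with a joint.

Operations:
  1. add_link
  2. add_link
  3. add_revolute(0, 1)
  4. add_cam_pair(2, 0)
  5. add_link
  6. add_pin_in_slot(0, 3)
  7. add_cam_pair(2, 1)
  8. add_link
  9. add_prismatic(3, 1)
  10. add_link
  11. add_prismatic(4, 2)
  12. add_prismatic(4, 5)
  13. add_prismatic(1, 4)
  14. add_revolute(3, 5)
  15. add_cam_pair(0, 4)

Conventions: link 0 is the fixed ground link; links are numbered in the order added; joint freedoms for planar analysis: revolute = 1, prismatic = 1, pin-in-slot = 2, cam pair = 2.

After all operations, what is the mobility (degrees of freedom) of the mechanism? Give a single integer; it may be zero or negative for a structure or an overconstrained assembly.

link 0 = ground. State L|J1|J2 = 1|0|0
+link1  2|0|0
+link2  3|0|0
R(0,1) f=1→J1  3|1|0
C(2,0) f=2→J2  3|1|1
+link3  4|1|1
PS(0,3) f=2→J2  4|1|2
C(2,1) f=2→J2  4|1|3
+link4  5|1|3
P(3,1) f=1→J1  5|2|3
+link5  6|2|3
P(4,2) f=1→J1  6|3|3
P(4,5) f=1→J1  6|4|3
P(1,4) f=1→J1  6|5|3
R(3,5) f=1→J1  6|6|3
C(0,4) f=2→J2  6|6|4
M = 3(6−1)−2·6−4 = 15−12−4 = -1

M = -1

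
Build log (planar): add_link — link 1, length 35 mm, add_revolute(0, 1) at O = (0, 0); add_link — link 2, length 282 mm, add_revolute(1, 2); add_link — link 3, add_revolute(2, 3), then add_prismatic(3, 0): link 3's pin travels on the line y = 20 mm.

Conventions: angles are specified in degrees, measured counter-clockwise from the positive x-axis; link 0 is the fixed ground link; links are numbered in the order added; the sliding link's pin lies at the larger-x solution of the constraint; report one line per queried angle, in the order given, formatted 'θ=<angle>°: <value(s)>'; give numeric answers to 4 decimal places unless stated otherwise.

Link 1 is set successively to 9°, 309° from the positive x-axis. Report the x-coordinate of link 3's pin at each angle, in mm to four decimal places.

geometry: r = 35 mm, L = 282 mm, e = 20 mm
θ=9°: crank pin P = (r cos θ, r sin θ) = (34.569092, 5.475206)
θ=9°: h = r sin θ − e = 5.475206 − 20 = -14.524794
θ=9°: x = r cos θ + √(L² − h²) = 34.569092 + 281.625692 = 316.194784
θ=309°: crank pin P = (r cos θ, r sin θ) = (22.026214, -27.200109)
θ=309°: h = r sin θ − e = -27.200109 − 20 = -47.200109
θ=309°: x = r cos θ + √(L² − h²) = 22.026214 + 278.021851 = 300.048065

θ=9°: 316.1948
θ=309°: 300.0481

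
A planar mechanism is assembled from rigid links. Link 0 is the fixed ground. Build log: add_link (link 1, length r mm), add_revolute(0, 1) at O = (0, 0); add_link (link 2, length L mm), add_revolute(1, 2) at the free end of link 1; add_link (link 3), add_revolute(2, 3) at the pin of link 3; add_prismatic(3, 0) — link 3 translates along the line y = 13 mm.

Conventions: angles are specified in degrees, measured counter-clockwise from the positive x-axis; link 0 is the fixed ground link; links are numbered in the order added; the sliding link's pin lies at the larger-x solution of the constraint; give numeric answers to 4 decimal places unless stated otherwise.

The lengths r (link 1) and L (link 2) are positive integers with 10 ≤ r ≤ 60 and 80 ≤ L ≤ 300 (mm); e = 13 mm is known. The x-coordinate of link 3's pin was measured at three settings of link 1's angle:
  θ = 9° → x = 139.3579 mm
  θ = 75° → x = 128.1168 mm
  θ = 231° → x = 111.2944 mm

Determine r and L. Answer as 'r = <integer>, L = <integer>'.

constraint per measurement: (x − r cos θ)² + (r sin θ − e)² = L²
subtracting the θ₁ and θ₂ equations cancels the r² and L² terms:
r = (x₁² − x₂²) / (2[(x₁cos θ₁ + e sin θ₁) − (x₂cos θ₂ + e sin θ₂)]) = 16.0000 → r = 16
L² = (x₁ − r cos θ₁)² + (r sin θ₁ − e)² = 15375.9980 → L = 124.0000 → L = 124
check at θ₃=231°: x = 111.2944 (printed 111.2944) ✓

r = 16, L = 124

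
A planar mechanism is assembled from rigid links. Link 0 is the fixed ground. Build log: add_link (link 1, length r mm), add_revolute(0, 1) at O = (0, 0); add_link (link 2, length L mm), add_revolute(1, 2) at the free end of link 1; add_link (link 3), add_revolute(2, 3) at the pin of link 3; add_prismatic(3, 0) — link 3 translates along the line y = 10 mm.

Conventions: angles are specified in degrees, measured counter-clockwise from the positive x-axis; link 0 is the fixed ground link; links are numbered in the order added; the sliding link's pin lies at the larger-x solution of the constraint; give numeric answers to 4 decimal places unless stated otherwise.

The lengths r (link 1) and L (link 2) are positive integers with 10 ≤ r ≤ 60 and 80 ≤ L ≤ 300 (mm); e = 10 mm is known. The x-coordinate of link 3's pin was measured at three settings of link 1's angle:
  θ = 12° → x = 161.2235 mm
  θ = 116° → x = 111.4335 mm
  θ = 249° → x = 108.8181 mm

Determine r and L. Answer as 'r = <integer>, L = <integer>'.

constraint per measurement: (x − r cos θ)² + (r sin θ − e)² = L²
subtracting the θ₁ and θ₂ equations cancels the r² and L² terms:
r = (x₁² − x₂²) / (2[(x₁cos θ₁ + e sin θ₁) − (x₂cos θ₂ + e sin θ₂)]) = 34.0000 → r = 34
L² = (x₁ − r cos θ₁)² + (r sin θ₁ − e)² = 16384.0112 → L = 128.0000 → L = 128
check at θ₃=249°: x = 108.8181 (printed 108.8181) ✓

r = 34, L = 128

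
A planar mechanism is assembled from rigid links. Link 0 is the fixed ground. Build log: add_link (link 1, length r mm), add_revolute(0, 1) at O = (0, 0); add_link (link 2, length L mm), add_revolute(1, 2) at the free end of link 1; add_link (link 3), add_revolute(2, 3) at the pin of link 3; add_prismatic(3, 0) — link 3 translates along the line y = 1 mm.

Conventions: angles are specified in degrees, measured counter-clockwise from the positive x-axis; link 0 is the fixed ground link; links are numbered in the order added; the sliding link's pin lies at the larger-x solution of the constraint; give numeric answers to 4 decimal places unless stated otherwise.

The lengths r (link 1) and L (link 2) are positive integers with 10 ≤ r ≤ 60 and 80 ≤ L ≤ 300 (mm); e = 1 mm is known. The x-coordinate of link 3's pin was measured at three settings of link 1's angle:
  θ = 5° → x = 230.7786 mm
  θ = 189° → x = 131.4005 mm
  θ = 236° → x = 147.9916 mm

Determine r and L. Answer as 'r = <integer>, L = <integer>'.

constraint per measurement: (x − r cos θ)² + (r sin θ − e)² = L²
subtracting the θ₁ and θ₂ equations cancels the r² and L² terms:
r = (x₁² − x₂²) / (2[(x₁cos θ₁ + e sin θ₁) − (x₂cos θ₂ + e sin θ₂)]) = 50.0000 → r = 50
L² = (x₁ − r cos θ₁)² + (r sin θ₁ − e)² = 32761.0049 → L = 181.0000 → L = 181
check at θ₃=236°: x = 147.9916 (printed 147.9916) ✓

r = 50, L = 181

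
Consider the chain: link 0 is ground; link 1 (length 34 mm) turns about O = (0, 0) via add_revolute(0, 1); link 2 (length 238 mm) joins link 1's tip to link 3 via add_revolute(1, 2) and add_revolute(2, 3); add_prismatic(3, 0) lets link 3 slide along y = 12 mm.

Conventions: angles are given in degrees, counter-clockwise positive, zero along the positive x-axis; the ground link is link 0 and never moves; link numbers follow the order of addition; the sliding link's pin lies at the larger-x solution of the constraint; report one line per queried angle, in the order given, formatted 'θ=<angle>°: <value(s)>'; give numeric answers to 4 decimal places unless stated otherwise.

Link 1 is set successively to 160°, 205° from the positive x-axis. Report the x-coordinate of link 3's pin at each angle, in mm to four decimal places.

geometry: r = 34 mm, L = 238 mm, e = 12 mm
θ=160°: crank pin P = (r cos θ, r sin θ) = (-31.949549, 11.628685)
θ=160°: h = r sin θ − e = 11.628685 − 12 = -0.371315
θ=160°: x = r cos θ + √(L² − h²) = -31.949549 + 237.999710 = 206.050161
θ=205°: crank pin P = (r cos θ, r sin θ) = (-30.814465, -14.369021)
θ=205°: h = r sin θ − e = -14.369021 − 12 = -26.369021
θ=205°: x = r cos θ + √(L² − h²) = -30.814465 + 236.534722 = 205.720257

θ=160°: 206.0502
θ=205°: 205.7203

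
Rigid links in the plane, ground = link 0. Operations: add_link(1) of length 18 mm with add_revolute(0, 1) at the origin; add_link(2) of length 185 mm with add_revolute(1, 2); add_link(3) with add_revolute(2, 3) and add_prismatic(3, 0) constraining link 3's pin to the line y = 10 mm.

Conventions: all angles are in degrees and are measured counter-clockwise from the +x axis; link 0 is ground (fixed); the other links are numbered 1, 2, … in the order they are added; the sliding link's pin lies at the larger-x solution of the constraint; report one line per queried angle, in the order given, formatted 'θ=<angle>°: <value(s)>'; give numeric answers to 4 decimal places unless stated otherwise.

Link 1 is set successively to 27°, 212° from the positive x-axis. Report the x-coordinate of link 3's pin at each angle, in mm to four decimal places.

geometry: r = 18 mm, L = 185 mm, e = 10 mm
θ=27°: crank pin P = (r cos θ, r sin θ) = (16.038117, 8.171829)
θ=27°: h = r sin θ − e = 8.171829 − 10 = -1.828171
θ=27°: x = r cos θ + √(L² − h²) = 16.038117 + 184.990967 = 201.029084
θ=212°: crank pin P = (r cos θ, r sin θ) = (-15.264866, -9.538547)
θ=212°: h = r sin θ − e = -9.538547 − 10 = -19.538547
θ=212°: x = r cos θ + √(L² − h²) = -15.264866 + 183.965337 = 168.700471

θ=27°: 201.0291
θ=212°: 168.7005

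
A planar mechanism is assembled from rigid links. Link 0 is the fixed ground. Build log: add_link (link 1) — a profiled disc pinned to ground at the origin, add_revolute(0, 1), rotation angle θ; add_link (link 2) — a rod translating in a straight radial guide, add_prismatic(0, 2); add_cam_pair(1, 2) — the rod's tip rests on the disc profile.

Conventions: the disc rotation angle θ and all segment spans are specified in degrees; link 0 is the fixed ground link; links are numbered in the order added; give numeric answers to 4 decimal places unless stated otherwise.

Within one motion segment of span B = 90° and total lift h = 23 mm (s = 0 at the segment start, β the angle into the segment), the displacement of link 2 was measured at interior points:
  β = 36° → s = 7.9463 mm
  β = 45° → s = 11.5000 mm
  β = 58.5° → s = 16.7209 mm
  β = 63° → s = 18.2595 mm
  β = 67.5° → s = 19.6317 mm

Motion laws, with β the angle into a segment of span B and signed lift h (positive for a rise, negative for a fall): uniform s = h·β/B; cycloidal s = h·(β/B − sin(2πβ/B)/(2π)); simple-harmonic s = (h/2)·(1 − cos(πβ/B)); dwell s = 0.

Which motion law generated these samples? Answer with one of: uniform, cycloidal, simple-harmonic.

candidates at β/B = r: uniform s = h·r (linear in β); cycloidal s = h·(r − sin(2πr)/(2π)); simple-harmonic s = (h/2)(1 − cos(πr))
β=36°: printed 7.9463 | uniform 9.2000, cycloidal 7.0484, simple-harmonic 7.9463
β=45°: printed 11.5000 | uniform 11.5000, cycloidal 11.5000, simple-harmonic 11.5000
β=58.5°: printed 16.7209 | uniform 14.9500, cycloidal 17.9115, simple-harmonic 16.7209
β=63°: printed 18.2595 | uniform 16.1000, cycloidal 19.5814, simple-harmonic 18.2595
β=67.5°: printed 19.6317 | uniform 17.2500, cycloidal 20.9106, simple-harmonic 19.6317
only one law matches every sample → simple-harmonic

simple-harmonic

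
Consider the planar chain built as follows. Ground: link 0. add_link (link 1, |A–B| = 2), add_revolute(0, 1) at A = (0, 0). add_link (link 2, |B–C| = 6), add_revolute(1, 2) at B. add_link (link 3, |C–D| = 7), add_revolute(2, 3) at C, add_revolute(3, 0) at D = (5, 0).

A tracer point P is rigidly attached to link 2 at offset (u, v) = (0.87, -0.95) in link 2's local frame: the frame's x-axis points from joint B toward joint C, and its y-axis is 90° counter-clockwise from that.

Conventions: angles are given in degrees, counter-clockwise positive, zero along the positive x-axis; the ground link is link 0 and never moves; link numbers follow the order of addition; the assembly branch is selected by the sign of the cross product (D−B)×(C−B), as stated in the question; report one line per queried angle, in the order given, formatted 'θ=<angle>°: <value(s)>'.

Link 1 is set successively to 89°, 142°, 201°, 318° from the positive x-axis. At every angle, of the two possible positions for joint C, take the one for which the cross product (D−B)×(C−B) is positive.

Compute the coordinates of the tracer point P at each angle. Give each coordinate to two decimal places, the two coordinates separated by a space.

A=(0,0), D=(5.00,0)
θ=89°: B = A + 2.00·(cos89°, sin89°) = (0.0349, 1.9997)
θ=89°: |BD| = 5.3527
θ=89°: circle(B,6.00) ∩ circle(D,7.00): a=1.4620, h=5.8192
θ=89°:   candidates: C₊=(3.5650,6.8513) cross=31.148; C₋=(-0.7829,-3.9443) cross=-31.148
θ=89°:   branch + wants cross > 0 → take C=(3.5650,6.8513) (cross=31.148)
θ=89°: ex = (C−B)/|BC| = (0.5883,0.8086); ey = (-0.8086,0.5883)
θ=89°: P = B + 0.87·ex + -0.95·ey = (1.3149,2.1443)
θ=142°: B = A + 2.00·(cos142°, sin142°) = (-1.5760, 1.2313)
θ=142°: |BD| = 6.6903
θ=142°: circle(B,6.00) ∩ circle(D,7.00): a=2.3736, h=5.5105
θ=142°:   candidates: C₊=(1.7712,6.2109) cross=36.867; C₋=(-0.2572,-4.6219) cross=-36.867
θ=142°:   branch + wants cross > 0 → take C=(1.7712,6.2109) (cross=36.867)
θ=142°: ex = (C−B)/|BC| = (0.5579,0.8299); ey = (-0.8299,0.5579)
θ=142°: P = B + 0.87·ex + -0.95·ey = (-0.3022,1.4234)
θ=201°: B = A + 2.00·(cos201°, sin201°) = (-1.8672, -0.7167)
θ=201°: |BD| = 6.9045
θ=201°: circle(B,6.00) ∩ circle(D,7.00): a=2.5108, h=5.4494
θ=201°:   candidates: C₊=(0.0644,4.9639) cross=37.625; C₋=(1.1958,-5.8760) cross=-37.625
θ=201°:   branch + wants cross > 0 → take C=(0.0644,4.9639) (cross=37.625)
θ=201°: ex = (C−B)/|BC| = (0.3219,0.9468); ey = (-0.9468,0.3219)
θ=201°: P = B + 0.87·ex + -0.95·ey = (-0.6877,-0.1989)
θ=318°: B = A + 2.00·(cos318°, sin318°) = (1.4863, -1.3383)
θ=318°: |BD| = 3.7599
θ=318°: circle(B,6.00) ∩ circle(D,7.00): a=0.1512, h=5.9981
θ=318°:   candidates: C₊=(-0.5073,4.3209) cross=22.552; C₋=(3.7625,-6.8897) cross=-22.552
θ=318°:   branch + wants cross > 0 → take C=(-0.5073,4.3209) (cross=22.552)
θ=318°: ex = (C−B)/|BC| = (-0.3323,0.9432); ey = (-0.9432,-0.3323)
θ=318°: P = B + 0.87·ex + -0.95·ey = (2.0932,-0.2020)

θ=89°: 1.31 2.14
θ=142°: -0.30 1.42
θ=201°: -0.69 -0.20
θ=318°: 2.09 -0.20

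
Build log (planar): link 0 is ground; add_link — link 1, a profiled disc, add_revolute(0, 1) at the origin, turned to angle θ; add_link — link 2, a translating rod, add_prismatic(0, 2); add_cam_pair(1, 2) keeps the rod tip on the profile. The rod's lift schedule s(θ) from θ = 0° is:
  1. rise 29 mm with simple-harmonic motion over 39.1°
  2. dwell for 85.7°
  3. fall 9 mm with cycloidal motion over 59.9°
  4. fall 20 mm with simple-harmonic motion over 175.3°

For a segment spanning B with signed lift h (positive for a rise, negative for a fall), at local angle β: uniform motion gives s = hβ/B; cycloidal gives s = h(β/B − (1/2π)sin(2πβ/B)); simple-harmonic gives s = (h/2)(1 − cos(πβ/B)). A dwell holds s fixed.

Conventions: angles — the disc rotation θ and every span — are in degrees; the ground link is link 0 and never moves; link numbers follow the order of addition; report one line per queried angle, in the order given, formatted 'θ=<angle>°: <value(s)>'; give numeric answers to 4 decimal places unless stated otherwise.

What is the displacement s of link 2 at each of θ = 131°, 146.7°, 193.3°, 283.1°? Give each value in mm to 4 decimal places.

seg 1 [0°–39.1°] simple-harmonic, h=29: full span → s += 29 → s = 29.0000
seg 2 [39.1°–124.8°] dwell: s stays 29.0000
seg 3 [124.8°–184.7°] cycloidal, h=-9: θ=131° here. β=6.2, B=59.9. -9·(0.1035 − sin(2π·0.1035)/(2π)) = -0.0643 → s = 28.9357
seg 3 [124.8°–184.7°] cycloidal, h=-9: θ=146.7° here. β=21.9, B=59.9. -9·(0.3656 − sin(2π·0.3656)/(2π)) = -2.2197 → s = 26.7803
seg 3 [124.8°–184.7°] cycloidal, h=-9: full span → s += -9 → s = 20.0000
seg 4 [184.7°–360°] simple-harmonic, h=-20: θ=193.3° here. β=8.6, B=175.3. -20/2·(1 − cos(π·0.0491)) = -0.1185 → s = 19.8815
seg 4 [184.7°–360°] simple-harmonic, h=-20: θ=283.1° here. β=98.4, B=175.3. -20/2·(1 − cos(π·0.5613)) = -11.9146 → s = 8.0854

θ=131°: 28.9357
θ=146.7°: 26.7803
θ=193.3°: 19.8815
θ=283.1°: 8.0854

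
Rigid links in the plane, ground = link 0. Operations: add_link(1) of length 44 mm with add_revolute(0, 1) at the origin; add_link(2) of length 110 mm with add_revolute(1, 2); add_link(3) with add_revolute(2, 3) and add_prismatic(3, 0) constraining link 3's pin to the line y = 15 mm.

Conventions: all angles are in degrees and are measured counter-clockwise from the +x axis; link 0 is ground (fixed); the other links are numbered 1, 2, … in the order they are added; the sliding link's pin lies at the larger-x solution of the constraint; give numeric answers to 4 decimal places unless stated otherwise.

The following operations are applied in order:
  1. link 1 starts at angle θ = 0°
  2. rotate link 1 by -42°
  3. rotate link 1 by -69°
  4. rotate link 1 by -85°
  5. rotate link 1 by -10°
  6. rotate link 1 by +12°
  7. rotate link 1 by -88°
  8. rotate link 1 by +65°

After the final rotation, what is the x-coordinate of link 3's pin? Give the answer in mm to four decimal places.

geometry: r = 44 mm, L = 110 mm, e = 15 mm; θ starts at 0°
rotate link 1 by -42°: θ ← 0° -42° = -42°
rotate link 1 by -69°: θ ← -42° -69° = -111°
rotate link 1 by -85°: θ ← -111° -85° = -196°
rotate link 1 by -10°: θ ← -196° -10° = -206°
rotate link 1 by +12°: θ ← -206° +12° = -194°
rotate link 1 by -88°: θ ← -194° -88° = -282°
rotate link 1 by +65°: θ ← -282° +65° = -217°
crank pin P = (r cos θ, r sin θ) = (-35.139962, 26.479861)
h = r sin θ − e = 26.479861 − 15 = 11.479861
x = r cos θ + √(L² − h²) = -35.139962 + 109.399327 = 74.259365

74.2594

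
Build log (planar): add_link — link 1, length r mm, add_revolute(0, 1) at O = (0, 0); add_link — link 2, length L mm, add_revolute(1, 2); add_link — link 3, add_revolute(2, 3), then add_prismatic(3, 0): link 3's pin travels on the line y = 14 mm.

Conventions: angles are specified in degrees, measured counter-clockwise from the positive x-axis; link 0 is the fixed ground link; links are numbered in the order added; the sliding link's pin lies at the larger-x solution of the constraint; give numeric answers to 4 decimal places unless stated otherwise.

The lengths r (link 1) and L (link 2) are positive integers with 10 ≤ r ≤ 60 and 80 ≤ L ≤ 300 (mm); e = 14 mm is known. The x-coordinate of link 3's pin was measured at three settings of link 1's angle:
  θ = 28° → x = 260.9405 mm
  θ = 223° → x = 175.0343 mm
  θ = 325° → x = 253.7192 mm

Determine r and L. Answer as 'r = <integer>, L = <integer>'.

constraint per measurement: (x − r cos θ)² + (r sin θ − e)² = L²
subtracting the θ₁ and θ₂ equations cancels the r² and L² terms:
r = (x₁² − x₂²) / (2[(x₁cos θ₁ + e sin θ₁) − (x₂cos θ₂ + e sin θ₂)]) = 50.0000 → r = 50
L² = (x₁ − r cos θ₁)² + (r sin θ₁ − e)² = 47089.0057 → L = 217.0000 → L = 217
check at θ₃=325°: x = 253.7192 (printed 253.7192) ✓

r = 50, L = 217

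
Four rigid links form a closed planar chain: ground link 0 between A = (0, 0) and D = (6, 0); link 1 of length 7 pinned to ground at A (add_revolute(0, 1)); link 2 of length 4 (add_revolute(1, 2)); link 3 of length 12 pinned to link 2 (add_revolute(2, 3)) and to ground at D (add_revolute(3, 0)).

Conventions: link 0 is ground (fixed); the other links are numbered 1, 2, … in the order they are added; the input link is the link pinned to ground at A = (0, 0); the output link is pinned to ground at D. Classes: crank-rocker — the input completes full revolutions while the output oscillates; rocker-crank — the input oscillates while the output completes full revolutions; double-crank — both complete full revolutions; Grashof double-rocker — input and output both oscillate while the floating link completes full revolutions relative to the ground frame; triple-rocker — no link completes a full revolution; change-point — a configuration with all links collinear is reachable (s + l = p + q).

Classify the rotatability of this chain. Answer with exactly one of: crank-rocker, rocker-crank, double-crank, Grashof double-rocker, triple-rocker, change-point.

lengths: ground=6, input=7, coupler=4, output=12
sorted: s=4 (shortest), l=12 (longest), p+q=13
s + l = 16 vs p + q = 13
s + l > p + q → non-Grashof → no link fully rotates → triple-rocker

triple-rocker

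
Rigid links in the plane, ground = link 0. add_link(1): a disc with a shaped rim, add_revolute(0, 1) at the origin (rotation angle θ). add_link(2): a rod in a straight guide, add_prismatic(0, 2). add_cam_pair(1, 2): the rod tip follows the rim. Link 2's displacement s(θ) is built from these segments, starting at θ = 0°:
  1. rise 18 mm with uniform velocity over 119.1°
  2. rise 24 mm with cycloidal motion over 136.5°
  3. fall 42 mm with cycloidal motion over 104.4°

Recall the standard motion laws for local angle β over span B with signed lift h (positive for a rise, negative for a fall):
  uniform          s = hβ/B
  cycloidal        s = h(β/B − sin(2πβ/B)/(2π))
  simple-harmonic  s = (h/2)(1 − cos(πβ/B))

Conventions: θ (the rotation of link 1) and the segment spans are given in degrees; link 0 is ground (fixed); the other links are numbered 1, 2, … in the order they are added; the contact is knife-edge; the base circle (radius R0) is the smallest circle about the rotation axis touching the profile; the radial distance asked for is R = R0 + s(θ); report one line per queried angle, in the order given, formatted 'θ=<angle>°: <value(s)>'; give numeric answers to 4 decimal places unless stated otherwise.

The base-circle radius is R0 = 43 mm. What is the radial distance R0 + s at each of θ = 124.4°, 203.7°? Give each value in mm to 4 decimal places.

segment 1 (0° to 119.1°, uniform, h = 18) is passed completely: s = 0.0000 + (18) = 18.0000
θ = 124.4° falls in segment 2 (119.1° to 255.6°, cycloidal, h = 24): β = 124.4 − 119.1 = 5.3°, B = 136.5°; Δs = 24·(0.0388 − sin(2π·0.0388)/(2π)) = 0.0092; s = 18.0000 + 0.0092 = 18.0092
θ = 203.7° falls in segment 2 (119.1° to 255.6°, cycloidal, h = 24): β = 203.7 − 119.1 = 84.6°, B = 136.5°; Δs = 24·(0.6198 − sin(2π·0.6198)/(2π)) = 17.4857; s = 18.0000 + 17.4857 = 35.4857
θ=124.4°: R = R0 + s = 43 + 18.0092 = 61.0092
θ=203.7°: R = R0 + s = 43 + 35.4857 = 78.4857

θ=124.4°: 61.0092
θ=203.7°: 78.4857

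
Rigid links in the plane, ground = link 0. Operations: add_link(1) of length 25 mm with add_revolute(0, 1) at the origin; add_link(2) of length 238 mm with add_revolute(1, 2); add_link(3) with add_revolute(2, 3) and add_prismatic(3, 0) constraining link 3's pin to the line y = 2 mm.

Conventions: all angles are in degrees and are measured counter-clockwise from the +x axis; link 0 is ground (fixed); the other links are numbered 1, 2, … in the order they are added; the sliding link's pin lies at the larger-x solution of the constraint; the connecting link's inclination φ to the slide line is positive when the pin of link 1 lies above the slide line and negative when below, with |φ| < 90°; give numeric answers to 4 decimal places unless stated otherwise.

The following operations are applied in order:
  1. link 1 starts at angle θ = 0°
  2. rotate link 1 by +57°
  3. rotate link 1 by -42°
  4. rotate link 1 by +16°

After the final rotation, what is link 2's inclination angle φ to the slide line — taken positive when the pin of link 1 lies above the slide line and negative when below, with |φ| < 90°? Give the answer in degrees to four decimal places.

geometry: r = 25 mm, L = 238 mm, e = 2 mm; θ starts at 0°
rotate link 1 by +57°: θ ← 0° +57° = 57°
rotate link 1 by -42°: θ ← 57° -42° = 15°
rotate link 1 by +16°: θ ← 15° +16° = 31°
h = r sin θ − e = 12.875952 − 2 = 10.875952
sin φ = h / L = 10.875952 / 238 = 0.04569728
φ = arcsin(0.04569728) = 2.619173°

2.6192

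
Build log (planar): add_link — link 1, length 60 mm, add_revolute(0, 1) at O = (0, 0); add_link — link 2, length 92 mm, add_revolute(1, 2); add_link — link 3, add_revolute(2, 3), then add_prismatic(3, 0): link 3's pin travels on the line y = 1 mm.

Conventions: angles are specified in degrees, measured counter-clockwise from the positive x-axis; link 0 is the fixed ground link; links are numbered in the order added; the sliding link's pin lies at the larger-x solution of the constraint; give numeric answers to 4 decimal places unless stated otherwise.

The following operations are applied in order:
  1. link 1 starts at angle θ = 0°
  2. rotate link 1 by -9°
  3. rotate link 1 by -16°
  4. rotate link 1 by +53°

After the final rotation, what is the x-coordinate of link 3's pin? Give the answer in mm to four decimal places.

geometry: r = 60 mm, L = 92 mm, e = 1 mm; θ starts at 0°
rotate link 1 by -9°: θ ← 0° -9° = -9°
rotate link 1 by -16°: θ ← -9° -16° = -25°
rotate link 1 by +53°: θ ← -25° +53° = 28°
crank pin P = (r cos θ, r sin θ) = (52.976856, 28.168294)
h = r sin θ − e = 28.168294 − 1 = 27.168294
x = r cos θ + √(L² − h²) = 52.976856 + 87.897007 = 140.873862

140.8739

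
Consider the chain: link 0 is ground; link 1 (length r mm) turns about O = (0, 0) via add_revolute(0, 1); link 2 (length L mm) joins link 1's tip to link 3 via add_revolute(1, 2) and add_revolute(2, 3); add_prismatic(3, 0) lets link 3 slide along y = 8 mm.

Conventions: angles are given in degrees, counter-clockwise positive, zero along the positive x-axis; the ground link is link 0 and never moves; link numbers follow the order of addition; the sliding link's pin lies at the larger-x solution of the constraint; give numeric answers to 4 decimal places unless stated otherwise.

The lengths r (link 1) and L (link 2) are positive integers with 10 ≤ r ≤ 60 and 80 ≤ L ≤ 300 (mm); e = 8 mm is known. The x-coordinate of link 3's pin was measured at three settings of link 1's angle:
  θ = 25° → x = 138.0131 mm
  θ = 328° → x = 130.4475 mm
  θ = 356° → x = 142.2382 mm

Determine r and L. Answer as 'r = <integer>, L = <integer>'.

constraint per measurement: (x − r cos θ)² + (r sin θ − e)² = L²
subtracting the θ₁ and θ₂ equations cancels the r² and L² terms:
r = (x₁² − x₂²) / (2[(x₁cos θ₁ + e sin θ₁) − (x₂cos θ₂ + e sin θ₂)]) = 45.9998 → r = 46
L² = (x₁ − r cos θ₁)² + (r sin θ₁ − e)² = 9408.9928 → L = 97.0000 → L = 97
check at θ₃=356°: x = 142.2382 (printed 142.2382) ✓

r = 46, L = 97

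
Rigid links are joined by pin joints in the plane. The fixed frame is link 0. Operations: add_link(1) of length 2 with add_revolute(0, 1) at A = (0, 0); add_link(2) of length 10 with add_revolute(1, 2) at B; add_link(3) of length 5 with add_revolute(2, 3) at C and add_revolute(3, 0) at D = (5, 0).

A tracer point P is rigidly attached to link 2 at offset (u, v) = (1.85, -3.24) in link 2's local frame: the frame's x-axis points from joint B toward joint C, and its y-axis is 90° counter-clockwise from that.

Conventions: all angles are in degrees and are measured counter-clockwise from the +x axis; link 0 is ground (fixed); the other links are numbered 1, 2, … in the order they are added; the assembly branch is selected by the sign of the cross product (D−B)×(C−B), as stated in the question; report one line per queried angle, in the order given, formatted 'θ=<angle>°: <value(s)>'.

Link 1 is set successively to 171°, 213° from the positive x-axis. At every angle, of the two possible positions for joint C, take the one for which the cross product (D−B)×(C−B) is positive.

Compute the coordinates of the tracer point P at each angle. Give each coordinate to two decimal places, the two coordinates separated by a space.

A=(0,0), D=(5.00,0)
θ=171°: B = A + 2.00·(cos171°, sin171°) = (-1.9754, 0.3129)
θ=171°: |BD| = 6.9824
θ=171°: circle(B,10.00) ∩ circle(D,5.00): a=8.8618, h=4.6333
θ=171°:   candidates: C₊=(7.0852,4.5444) cross=32.352; C₋=(6.6700,-4.7129) cross=-32.352
θ=171°:   branch + wants cross > 0 → take C=(7.0852,4.5444) (cross=32.352)
θ=171°: ex = (C−B)/|BC| = (0.9061,0.4232); ey = (-0.4232,0.9061)
θ=171°: P = B + 1.85·ex + -3.24·ey = (1.0719,-1.8399)
θ=213°: B = A + 2.00·(cos213°, sin213°) = (-1.6773, -1.0893)
θ=213°: |BD| = 6.7656
θ=213°: circle(B,10.00) ∩ circle(D,5.00): a=8.9255, h=4.5094
θ=213°:   candidates: C₊=(6.4057,4.7983) cross=30.509; C₋=(7.8578,-4.1028) cross=-30.509
θ=213°:   branch + wants cross > 0 → take C=(6.4057,4.7983) (cross=30.509)
θ=213°: ex = (C−B)/|BC| = (0.8083,0.5888); ey = (-0.5888,0.8083)
θ=213°: P = B + 1.85·ex + -3.24·ey = (1.7256,-2.6190)

θ=171°: 1.07 -1.84
θ=213°: 1.73 -2.62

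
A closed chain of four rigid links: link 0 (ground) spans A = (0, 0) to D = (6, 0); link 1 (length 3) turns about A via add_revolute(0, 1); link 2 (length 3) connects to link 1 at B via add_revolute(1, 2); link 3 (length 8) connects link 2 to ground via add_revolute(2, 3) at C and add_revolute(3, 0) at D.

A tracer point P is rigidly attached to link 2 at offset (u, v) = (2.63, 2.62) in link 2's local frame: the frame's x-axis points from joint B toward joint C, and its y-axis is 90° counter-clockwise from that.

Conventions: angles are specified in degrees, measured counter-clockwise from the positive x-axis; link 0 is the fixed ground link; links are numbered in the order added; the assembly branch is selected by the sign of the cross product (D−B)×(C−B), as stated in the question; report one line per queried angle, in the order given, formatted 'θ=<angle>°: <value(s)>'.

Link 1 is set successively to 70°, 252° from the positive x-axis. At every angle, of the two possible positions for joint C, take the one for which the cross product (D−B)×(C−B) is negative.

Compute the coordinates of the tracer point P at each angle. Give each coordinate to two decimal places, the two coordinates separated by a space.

A=(0,0), D=(6.00,0)
θ=70°: B = A + 3.00·(cos70°, sin70°) = (1.0261, 2.8191)
θ=70°: |BD| = 5.7173
θ=70°: circle(B,3.00) ∩ circle(D,8.00): a=-1.9513, h=2.2787
θ=70°:   candidates: C₊=(0.4520,5.7636) cross=13.028; C₋=(-1.7951,1.7989) cross=-13.028
θ=70°:   branch - wants cross < 0 → take C=(-1.7951,1.7989) (cross=-13.028)
θ=70°: ex = (C−B)/|BC| = (-0.9404,-0.3401); ey = (0.3401,-0.9404)
θ=70°: P = B + 2.63·ex + 2.62·ey = (-0.5562,-0.5392)
θ=252°: B = A + 3.00·(cos252°, sin252°) = (-0.9271, -2.8532)
θ=252°: |BD| = 7.4916
θ=252°: circle(B,3.00) ∩ circle(D,8.00): a=0.0751, h=2.9991
θ=252°:   candidates: C₊=(-1.9998,-0.0515) cross=22.468; C₋=(0.2845,-5.5976) cross=-22.468
θ=252°:   branch - wants cross < 0 → take C=(0.2845,-5.5976) (cross=-22.468)
θ=252°: ex = (C−B)/|BC| = (0.4039,-0.9148); ey = (0.9148,0.4039)
θ=252°: P = B + 2.63·ex + 2.62·ey = (2.5319,-4.2010)

θ=70°: -0.56 -0.54
θ=252°: 2.53 -4.20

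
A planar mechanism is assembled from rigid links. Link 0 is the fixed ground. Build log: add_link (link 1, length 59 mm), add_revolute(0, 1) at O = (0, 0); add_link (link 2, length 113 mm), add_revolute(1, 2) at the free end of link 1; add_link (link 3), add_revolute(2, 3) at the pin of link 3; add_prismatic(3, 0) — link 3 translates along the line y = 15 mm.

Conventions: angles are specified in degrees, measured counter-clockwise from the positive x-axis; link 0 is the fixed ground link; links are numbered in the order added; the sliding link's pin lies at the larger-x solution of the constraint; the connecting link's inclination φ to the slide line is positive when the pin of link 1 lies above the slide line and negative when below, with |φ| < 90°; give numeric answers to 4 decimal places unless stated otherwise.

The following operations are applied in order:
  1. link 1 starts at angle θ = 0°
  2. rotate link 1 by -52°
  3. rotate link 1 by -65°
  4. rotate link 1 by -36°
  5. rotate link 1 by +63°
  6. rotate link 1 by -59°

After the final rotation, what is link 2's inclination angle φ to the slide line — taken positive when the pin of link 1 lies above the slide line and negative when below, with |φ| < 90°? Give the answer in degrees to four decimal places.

geometry: r = 59 mm, L = 113 mm, e = 15 mm; θ starts at 0°
rotate link 1 by -52°: θ ← 0° -52° = -52°
rotate link 1 by -65°: θ ← -52° -65° = -117°
rotate link 1 by -36°: θ ← -117° -36° = -153°
rotate link 1 by +63°: θ ← -153° +63° = -90°
rotate link 1 by -59°: θ ← -90° -59° = -149°
h = r sin θ − e = -30.387246 − 15 = -45.387246
sin φ = h / L = -45.387246 / 113 = -0.40165705
φ = arcsin(-0.40165705) = -23.681809°

-23.6818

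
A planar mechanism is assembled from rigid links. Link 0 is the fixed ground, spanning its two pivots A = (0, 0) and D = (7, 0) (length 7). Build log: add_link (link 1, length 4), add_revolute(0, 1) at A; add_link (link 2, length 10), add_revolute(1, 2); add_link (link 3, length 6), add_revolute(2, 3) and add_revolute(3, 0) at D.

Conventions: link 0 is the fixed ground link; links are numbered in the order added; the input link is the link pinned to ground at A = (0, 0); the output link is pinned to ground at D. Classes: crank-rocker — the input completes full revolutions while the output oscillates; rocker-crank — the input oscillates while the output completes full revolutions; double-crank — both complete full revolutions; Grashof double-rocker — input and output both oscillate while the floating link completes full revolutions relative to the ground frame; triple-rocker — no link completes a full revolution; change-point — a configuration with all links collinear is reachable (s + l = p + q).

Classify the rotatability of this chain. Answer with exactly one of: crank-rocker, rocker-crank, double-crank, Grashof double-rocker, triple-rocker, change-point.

lengths: ground=7, input=4, coupler=10, output=6
sorted: s=4 (shortest), l=10 (longest), p+q=13
s + l = 14 vs p + q = 13
s + l > p + q → non-Grashof → no link fully rotates → triple-rocker

triple-rocker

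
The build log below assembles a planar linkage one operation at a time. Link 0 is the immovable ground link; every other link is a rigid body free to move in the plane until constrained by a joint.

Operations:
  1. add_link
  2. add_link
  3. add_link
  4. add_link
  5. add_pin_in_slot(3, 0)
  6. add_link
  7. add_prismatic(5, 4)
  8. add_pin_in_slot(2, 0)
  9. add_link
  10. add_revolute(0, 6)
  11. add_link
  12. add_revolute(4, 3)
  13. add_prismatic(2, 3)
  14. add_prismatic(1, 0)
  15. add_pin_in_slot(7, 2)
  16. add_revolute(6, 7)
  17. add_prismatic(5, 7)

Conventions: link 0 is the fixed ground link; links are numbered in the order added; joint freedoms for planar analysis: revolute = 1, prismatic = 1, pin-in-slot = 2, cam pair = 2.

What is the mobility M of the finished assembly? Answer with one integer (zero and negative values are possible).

link 0 = ground. State L|J1|J2 = 1|0|0
+link1  2|0|0
+link2  3|0|0
+link3  4|0|0
+link4  5|0|0
PS(3,0) f=2→J2  5|0|1
+link5  6|0|1
P(5,4) f=1→J1  6|1|1
PS(2,0) f=2→J2  6|1|2
+link6  7|1|2
R(0,6) f=1→J1  7|2|2
+link7  8|2|2
R(4,3) f=1→J1  8|3|2
P(2,3) f=1→J1  8|4|2
P(1,0) f=1→J1  8|5|2
PS(7,2) f=2→J2  8|5|3
R(6,7) f=1→J1  8|6|3
P(5,7) f=1→J1  8|7|3
M = 3(8−1)−2·7−3 = 21−14−3 = 4

M = 4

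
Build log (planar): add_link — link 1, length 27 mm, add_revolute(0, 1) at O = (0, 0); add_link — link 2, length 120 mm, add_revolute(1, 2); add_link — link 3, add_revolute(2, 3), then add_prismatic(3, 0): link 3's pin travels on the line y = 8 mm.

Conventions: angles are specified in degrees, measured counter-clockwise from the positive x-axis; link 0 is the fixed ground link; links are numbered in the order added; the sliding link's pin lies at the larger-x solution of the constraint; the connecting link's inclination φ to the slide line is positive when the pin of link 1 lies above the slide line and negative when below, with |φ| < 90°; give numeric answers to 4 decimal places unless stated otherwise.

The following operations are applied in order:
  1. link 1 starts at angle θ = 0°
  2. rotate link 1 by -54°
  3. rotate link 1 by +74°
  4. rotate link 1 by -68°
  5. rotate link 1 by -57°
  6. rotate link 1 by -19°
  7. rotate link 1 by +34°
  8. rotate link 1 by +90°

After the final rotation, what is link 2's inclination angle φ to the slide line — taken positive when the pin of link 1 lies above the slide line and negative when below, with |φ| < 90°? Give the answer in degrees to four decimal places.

geometry: r = 27 mm, L = 120 mm, e = 8 mm; θ starts at 0°
rotate link 1 by -54°: θ ← 0° -54° = -54°
rotate link 1 by +74°: θ ← -54° +74° = 20°
rotate link 1 by -68°: θ ← 20° -68° = -48°
rotate link 1 by -57°: θ ← -48° -57° = -105°
rotate link 1 by -19°: θ ← -105° -19° = -124°
rotate link 1 by +34°: θ ← -124° +34° = -90°
rotate link 1 by +90°: θ ← -90° +90° = 0°
h = r sin θ − e = 0.000000 − 8 = -8.000000
sin φ = h / L = -8.000000 / 120 = -0.06666667
φ = arcsin(-0.06666667) = -3.822554°

-3.8226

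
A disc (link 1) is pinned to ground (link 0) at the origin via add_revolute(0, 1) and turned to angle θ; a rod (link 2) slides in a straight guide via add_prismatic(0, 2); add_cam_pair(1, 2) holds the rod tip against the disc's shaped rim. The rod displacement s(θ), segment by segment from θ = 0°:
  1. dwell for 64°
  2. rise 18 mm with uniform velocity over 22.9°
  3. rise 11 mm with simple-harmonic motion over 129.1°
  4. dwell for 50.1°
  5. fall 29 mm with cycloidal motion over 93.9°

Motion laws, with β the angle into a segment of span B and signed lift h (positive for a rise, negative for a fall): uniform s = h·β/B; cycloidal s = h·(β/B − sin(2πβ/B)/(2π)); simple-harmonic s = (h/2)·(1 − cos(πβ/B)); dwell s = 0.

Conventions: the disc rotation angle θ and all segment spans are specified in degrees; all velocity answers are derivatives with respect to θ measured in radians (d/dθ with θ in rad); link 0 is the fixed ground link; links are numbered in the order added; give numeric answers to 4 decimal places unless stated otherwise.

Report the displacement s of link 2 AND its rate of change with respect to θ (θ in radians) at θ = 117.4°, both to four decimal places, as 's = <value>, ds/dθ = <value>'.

segment 1 (0° to 64°, dwell): s unchanged at 0.0000
segment 2 (64° to 86.9°, uniform, h = 18) is passed completely: s = 0.0000 + (18) = 18.0000
θ = 117.4° falls in segment 3 (86.9° to 216°, simple-harmonic, h = 11): β = 117.4 − 86.9 = 30.5°, B = 129.1°; Δs = 11/2·(1 − cos(π·0.2363)) = 1.4466; s = 18.0000 + 1.4466 = 19.4466
velocity in seg [86.9°–216°] (simple-harmonic), θ in radians: β = 30.5° = 0.5323 rad, B = 129.1° = 2.2532 rad; ds/dθ = (πh/(2B)) sin(πβ/B) = (π·11/(2·2.2532)) sin(π·0.2363) = 5.183230 mm/rad

s = 19.4466, ds/dθ = 5.1832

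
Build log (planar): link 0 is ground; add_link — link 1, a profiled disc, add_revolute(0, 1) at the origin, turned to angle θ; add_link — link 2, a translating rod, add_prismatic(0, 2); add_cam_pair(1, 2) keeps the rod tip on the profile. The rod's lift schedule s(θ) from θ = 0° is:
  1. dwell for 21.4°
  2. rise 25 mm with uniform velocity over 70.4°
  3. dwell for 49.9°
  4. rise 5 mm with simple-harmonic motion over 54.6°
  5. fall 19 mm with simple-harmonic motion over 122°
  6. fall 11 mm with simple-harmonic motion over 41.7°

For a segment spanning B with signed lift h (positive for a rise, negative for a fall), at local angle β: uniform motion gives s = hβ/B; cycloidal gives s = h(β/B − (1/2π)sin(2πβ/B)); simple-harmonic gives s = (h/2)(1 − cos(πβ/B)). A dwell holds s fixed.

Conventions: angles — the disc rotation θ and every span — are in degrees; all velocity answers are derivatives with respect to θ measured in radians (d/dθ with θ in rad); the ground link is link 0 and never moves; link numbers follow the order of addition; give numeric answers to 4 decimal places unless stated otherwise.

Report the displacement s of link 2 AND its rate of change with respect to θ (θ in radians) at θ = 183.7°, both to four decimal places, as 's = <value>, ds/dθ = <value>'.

seg 1 [0°–21.4°] dwell: s stays 0.0000
seg 2 [21.4°–91.8°] uniform, h=25: full span → s += 25 → s = 25.0000
seg 3 [91.8°–141.7°] dwell: s stays 25.0000
seg 4 [141.7°–196.3°] simple-harmonic, h=5: θ=183.7° here. β=42, B=54.6. 5/2·(1 − cos(π·0.7692)) = 4.3713 → s = 29.3713
velocity in seg [141.7°–196.3°] (simple-harmonic), θ in radians: β = 42° = 0.7330 rad, B = 54.6° = 0.9529 rad; ds/dθ = (πh/(2B)) sin(πβ/B) = (π·5/(2·0.9529)) sin(π·0.7692) = 5.465297 mm/rad

s = 29.3713, ds/dθ = 5.4653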